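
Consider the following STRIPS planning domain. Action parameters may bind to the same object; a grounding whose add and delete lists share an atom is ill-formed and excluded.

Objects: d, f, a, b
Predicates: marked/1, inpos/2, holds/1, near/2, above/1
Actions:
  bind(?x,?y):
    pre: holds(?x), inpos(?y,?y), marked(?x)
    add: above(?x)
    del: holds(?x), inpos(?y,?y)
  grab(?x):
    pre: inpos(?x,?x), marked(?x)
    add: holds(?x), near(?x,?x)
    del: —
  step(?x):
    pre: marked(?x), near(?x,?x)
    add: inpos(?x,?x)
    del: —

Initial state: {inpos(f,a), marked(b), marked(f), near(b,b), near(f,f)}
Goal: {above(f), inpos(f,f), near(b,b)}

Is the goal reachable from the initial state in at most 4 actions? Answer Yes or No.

1. step(f)  →  {inpos(f,a), inpos(f,f), marked(b), marked(f), near(b,b), near(f,f)}
2. grab(f)  →  {holds(f), inpos(f,a), inpos(f,f), marked(b), marked(f), near(b,b), near(f,f)}
3. bind(f,f)  →  {above(f), inpos(f,a), marked(b), marked(f), near(b,b), near(f,f)}
4. step(f)  →  {above(f), inpos(f,a), inpos(f,f), marked(b), marked(f), near(b,b), near(f,f)}
optimal plan length = 4; 4 ≤ 4

Yes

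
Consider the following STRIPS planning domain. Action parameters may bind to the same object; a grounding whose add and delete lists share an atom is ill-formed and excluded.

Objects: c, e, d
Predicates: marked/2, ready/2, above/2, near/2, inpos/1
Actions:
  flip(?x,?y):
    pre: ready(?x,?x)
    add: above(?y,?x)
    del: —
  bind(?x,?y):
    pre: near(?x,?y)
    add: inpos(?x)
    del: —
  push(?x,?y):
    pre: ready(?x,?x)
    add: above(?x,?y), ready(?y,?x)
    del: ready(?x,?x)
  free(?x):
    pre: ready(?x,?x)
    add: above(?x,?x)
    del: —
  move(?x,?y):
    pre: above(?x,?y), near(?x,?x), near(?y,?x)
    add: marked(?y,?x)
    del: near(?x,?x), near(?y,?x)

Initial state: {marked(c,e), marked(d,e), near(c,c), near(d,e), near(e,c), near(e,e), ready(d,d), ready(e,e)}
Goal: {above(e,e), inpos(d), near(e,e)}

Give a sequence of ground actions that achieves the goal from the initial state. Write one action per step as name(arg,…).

flip(e,e); bind(d,e)

1. flip(e,e)  →  {above(e,e), marked(c,e), marked(d,e), near(c,c), near(d,e), near(e,c), near(e,e), ready(d,d), ready(e,e)}
2. bind(d,e)  →  {above(e,e), inpos(d), marked(c,e), marked(d,e), near(c,c), near(d,e), near(e,c), near(e,e), ready(d,d), ready(e,e)}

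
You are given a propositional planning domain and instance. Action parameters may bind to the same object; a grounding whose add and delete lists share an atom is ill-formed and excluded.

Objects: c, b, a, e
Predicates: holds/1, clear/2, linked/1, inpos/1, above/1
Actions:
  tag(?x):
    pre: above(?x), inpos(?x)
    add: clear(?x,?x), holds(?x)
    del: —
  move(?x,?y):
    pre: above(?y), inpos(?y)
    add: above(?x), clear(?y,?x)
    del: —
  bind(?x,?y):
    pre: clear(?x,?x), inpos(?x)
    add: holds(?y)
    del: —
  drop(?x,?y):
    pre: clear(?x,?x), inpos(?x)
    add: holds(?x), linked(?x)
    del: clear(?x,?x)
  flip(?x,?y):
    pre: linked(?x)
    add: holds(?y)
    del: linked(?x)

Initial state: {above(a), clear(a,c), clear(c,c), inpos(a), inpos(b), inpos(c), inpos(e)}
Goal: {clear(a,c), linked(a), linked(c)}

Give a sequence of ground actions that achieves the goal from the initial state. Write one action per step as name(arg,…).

tag(a); drop(c,c); drop(a,c)

1. tag(a)  →  {above(a), clear(a,a), clear(a,c), clear(c,c), holds(a), inpos(a), inpos(b), inpos(c), inpos(e)}
2. drop(c,c)  →  {above(a), clear(a,a), clear(a,c), holds(a), holds(c), inpos(a), inpos(b), inpos(c), inpos(e), linked(c)}
3. drop(a,c)  →  {above(a), clear(a,c), holds(a), holds(c), inpos(a), inpos(b), inpos(c), inpos(e), linked(a), linked(c)}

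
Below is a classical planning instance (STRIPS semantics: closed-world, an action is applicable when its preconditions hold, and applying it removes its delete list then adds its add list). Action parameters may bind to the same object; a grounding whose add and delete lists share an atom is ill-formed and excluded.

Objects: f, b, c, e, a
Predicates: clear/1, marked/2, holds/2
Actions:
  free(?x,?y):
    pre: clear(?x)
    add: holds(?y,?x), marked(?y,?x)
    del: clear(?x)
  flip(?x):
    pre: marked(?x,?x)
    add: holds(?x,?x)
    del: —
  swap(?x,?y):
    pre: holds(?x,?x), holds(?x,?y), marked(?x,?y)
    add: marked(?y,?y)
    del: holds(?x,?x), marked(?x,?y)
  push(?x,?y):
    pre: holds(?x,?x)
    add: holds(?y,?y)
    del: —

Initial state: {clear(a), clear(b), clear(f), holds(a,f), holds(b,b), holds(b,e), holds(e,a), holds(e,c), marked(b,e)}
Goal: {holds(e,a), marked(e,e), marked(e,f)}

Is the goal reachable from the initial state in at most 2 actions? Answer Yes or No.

1. free(f,e)  →  {clear(a), clear(b), holds(a,f), holds(b,b), holds(b,e), holds(e,a), holds(e,c), holds(e,f), marked(b,e), marked(e,f)}
2. swap(b,e)  →  {clear(a), clear(b), holds(a,f), holds(b,e), holds(e,a), holds(e,c), holds(e,f), marked(e,e), marked(e,f)}
optimal plan length = 2; 2 ≤ 2

Yes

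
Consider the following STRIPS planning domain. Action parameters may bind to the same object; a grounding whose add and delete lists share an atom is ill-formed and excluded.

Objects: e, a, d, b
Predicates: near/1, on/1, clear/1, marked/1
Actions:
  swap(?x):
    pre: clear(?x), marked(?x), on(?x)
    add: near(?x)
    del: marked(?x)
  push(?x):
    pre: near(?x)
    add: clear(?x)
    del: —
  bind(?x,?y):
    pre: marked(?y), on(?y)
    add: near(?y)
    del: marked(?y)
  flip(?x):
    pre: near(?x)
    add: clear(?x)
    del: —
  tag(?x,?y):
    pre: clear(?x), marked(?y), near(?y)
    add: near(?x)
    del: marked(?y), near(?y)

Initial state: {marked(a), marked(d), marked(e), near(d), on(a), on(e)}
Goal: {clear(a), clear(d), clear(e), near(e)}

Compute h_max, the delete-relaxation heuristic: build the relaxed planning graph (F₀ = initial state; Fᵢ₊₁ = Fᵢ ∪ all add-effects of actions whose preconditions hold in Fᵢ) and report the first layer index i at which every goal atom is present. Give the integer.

F0 = init (6 atoms)
F1 = F0 ∪ {clear(d), near(a), near(e)}  (9 atoms)
F2 = F1 ∪ {clear(a), clear(e)}  (11 atoms)
goal ⊆ F2  ⇒  h_max = 2

2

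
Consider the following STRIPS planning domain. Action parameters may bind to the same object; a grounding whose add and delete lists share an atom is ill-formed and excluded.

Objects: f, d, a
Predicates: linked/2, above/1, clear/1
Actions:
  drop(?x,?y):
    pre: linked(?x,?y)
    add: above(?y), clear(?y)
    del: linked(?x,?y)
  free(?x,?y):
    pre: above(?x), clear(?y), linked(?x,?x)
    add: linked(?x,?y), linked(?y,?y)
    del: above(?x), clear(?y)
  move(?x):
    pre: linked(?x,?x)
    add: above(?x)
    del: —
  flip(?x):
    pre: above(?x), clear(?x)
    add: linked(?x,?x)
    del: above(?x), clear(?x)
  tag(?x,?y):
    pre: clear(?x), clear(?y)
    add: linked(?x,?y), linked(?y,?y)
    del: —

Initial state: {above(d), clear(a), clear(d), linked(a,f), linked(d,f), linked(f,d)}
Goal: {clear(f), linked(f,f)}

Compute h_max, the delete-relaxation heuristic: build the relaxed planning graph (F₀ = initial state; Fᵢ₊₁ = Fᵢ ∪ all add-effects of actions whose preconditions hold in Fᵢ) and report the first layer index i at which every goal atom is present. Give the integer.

F0 = init (6 atoms)
F1 = F0 ∪ {above(f), clear(f), linked(a,a), linked(a,d), linked(d,a), linked(d,d)}  (12 atoms)
F2 = F1 ∪ {above(a), linked(f,a), linked(f,f)}  (15 atoms)
goal ⊆ F2  ⇒  h_max = 2

2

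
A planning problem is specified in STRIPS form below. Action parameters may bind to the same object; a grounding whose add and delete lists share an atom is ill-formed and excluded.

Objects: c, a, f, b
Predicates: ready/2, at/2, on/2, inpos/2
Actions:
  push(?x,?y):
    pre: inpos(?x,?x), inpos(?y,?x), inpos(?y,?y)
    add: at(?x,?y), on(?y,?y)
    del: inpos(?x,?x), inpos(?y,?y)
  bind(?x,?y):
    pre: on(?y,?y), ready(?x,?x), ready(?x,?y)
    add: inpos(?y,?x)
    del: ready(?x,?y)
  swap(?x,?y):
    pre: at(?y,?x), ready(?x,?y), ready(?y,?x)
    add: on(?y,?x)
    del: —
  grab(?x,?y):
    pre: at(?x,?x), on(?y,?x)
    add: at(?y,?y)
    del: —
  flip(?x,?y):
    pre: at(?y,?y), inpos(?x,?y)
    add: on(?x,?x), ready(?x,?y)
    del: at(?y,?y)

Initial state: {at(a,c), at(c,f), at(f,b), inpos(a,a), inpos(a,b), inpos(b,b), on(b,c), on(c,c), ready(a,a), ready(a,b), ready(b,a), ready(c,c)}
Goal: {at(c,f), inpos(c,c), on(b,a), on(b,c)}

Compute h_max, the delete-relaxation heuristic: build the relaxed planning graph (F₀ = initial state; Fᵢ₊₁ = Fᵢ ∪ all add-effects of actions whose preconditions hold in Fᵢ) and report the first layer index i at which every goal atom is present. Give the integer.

2

F0 = init (12 atoms)
F1 = F0 ∪ {at(a,a), at(b,a), at(b,b), inpos(c,c), on(a,a), on(b,b)}  (18 atoms)
F2 = F1 ∪ {at(c,c), inpos(b,a), on(b,a), ready(b,b)}  (22 atoms)
goal ⊆ F2  ⇒  h_max = 2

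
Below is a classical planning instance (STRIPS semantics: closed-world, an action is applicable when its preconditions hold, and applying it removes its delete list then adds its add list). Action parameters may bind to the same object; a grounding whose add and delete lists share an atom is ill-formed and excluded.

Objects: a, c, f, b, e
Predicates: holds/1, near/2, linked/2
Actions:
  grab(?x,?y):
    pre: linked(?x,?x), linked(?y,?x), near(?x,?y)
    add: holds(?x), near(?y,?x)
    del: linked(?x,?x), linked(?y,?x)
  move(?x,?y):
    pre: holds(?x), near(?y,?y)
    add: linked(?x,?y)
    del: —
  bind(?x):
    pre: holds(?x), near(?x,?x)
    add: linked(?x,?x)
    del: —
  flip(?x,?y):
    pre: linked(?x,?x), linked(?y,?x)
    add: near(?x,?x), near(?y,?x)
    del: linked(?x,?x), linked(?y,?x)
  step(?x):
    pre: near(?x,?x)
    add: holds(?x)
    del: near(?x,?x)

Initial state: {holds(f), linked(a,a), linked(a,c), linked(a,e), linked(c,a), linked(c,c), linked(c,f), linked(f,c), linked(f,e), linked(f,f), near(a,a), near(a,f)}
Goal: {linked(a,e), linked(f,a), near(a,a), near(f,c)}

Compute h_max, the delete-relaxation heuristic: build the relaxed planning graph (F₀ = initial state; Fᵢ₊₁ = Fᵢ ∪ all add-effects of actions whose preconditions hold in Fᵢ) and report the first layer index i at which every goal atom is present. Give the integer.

1

F0 = init (12 atoms)
F1 = F0 ∪ {holds(a), linked(f,a), near(a,c), near(c,a), near(c,c), near(c,f), near(f,c), near(f,f)}  (20 atoms)
goal ⊆ F1  ⇒  h_max = 1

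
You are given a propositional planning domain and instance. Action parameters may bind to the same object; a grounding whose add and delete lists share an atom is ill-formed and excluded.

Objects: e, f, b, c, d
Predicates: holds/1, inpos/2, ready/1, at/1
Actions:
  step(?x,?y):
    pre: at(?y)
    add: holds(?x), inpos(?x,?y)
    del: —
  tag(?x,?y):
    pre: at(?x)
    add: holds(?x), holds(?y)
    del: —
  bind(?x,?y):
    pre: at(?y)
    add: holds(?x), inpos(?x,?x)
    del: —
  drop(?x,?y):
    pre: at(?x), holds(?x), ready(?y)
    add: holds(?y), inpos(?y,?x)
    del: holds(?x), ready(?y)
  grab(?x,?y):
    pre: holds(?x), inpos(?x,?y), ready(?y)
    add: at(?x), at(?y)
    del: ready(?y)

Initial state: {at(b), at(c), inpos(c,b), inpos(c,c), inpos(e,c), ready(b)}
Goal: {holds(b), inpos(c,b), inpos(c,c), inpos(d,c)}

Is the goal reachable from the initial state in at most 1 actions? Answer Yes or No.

No

1. step(b,b)  →  {at(b), at(c), holds(b), inpos(b,b), inpos(c,b), inpos(c,c), inpos(e,c), ready(b)}
2. step(d,c)  →  {at(b), at(c), holds(b), holds(d), inpos(b,b), inpos(c,b), inpos(c,c), inpos(d,c), inpos(e,c), ready(b)}
optimal plan length = 2; 2 > 1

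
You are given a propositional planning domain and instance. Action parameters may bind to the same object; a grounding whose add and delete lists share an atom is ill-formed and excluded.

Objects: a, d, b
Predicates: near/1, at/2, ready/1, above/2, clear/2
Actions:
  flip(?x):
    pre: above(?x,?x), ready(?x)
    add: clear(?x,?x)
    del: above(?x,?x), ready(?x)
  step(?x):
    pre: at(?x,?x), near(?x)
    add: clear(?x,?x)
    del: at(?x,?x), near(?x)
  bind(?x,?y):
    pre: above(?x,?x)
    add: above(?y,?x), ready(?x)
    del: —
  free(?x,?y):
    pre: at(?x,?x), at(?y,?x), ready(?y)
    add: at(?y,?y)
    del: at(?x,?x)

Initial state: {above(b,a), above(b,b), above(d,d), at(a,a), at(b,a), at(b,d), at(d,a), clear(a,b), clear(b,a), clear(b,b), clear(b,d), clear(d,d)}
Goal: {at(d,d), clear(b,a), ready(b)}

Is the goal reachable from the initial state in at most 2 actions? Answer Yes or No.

1. bind(d,a)  →  {above(a,d), above(b,a), above(b,b), above(d,d), at(a,a), at(b,a), at(b,d), at(d,a), clear(a,b), clear(b,a), clear(b,b), clear(b,d), clear(d,d), ready(d)}
2. bind(b,a)  →  {above(a,b), above(a,d), above(b,a), above(b,b), above(d,d), at(a,a), at(b,a), at(b,d), at(d,a), clear(a,b), clear(b,a), clear(b,b), clear(b,d), clear(d,d), ready(b), ready(d)}
3. free(a,d)  →  {above(a,b), above(a,d), above(b,a), above(b,b), above(d,d), at(b,a), at(b,d), at(d,a), at(d,d), clear(a,b), clear(b,a), clear(b,b), clear(b,d), clear(d,d), ready(b), ready(d)}
optimal plan length = 3; 3 > 2

No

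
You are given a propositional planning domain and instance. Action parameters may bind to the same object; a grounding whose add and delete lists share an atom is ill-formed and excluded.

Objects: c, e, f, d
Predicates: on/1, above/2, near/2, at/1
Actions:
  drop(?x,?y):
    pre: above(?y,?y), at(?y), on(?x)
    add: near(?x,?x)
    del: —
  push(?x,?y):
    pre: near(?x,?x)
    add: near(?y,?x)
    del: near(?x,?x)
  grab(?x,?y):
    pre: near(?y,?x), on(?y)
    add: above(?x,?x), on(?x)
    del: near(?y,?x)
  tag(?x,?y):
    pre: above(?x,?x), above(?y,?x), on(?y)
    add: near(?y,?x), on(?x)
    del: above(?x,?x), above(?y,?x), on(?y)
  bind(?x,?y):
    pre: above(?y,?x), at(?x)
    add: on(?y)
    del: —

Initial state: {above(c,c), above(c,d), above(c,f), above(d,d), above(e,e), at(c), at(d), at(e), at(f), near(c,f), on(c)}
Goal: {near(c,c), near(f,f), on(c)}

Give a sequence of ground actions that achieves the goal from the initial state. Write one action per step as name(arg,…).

1. drop(c,c)  →  {above(c,c), above(c,d), above(c,f), above(d,d), above(e,e), at(c), at(d), at(e), at(f), near(c,c), near(c,f), on(c)}
2. grab(f,c)  →  {above(c,c), above(c,d), above(c,f), above(d,d), above(e,e), above(f,f), at(c), at(d), at(e), at(f), near(c,c), on(c), on(f)}
3. drop(f,c)  →  {above(c,c), above(c,d), above(c,f), above(d,d), above(e,e), above(f,f), at(c), at(d), at(e), at(f), near(c,c), near(f,f), on(c), on(f)}

drop(c,c); grab(f,c); drop(f,c)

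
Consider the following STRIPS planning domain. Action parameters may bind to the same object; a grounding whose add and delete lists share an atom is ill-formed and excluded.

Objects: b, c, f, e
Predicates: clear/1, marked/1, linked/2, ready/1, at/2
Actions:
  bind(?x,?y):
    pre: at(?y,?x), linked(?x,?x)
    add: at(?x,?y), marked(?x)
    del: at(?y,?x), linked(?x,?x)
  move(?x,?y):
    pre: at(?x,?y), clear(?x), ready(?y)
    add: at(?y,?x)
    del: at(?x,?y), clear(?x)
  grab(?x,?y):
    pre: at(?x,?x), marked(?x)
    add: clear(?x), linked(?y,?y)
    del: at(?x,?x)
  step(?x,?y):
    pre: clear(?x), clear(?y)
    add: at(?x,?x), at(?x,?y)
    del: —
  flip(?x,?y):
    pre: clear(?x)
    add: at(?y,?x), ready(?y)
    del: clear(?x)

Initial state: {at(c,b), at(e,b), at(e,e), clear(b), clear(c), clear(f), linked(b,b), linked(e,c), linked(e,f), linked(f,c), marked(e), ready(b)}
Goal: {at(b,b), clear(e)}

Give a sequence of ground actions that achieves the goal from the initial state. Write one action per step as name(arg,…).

grab(e,b); step(b,b)

1. grab(e,b)  →  {at(c,b), at(e,b), clear(b), clear(c), clear(e), clear(f), linked(b,b), linked(e,c), linked(e,f), linked(f,c), marked(e), ready(b)}
2. step(b,b)  →  {at(b,b), at(c,b), at(e,b), clear(b), clear(c), clear(e), clear(f), linked(b,b), linked(e,c), linked(e,f), linked(f,c), marked(e), ready(b)}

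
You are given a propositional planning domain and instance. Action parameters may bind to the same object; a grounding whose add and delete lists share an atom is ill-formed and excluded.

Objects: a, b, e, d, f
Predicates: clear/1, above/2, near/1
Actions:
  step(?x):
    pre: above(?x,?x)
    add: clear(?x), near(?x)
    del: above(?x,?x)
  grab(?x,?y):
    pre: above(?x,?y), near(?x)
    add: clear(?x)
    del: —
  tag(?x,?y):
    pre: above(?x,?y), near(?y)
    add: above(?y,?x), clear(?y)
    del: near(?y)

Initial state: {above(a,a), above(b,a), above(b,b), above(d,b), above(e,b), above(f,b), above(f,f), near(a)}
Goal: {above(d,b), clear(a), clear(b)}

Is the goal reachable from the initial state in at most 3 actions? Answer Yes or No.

Yes

1. step(a)  →  {above(b,a), above(b,b), above(d,b), above(e,b), above(f,b), above(f,f), clear(a), near(a)}
2. step(b)  →  {above(b,a), above(d,b), above(e,b), above(f,b), above(f,f), clear(a), clear(b), near(a), near(b)}
optimal plan length = 2; 2 ≤ 3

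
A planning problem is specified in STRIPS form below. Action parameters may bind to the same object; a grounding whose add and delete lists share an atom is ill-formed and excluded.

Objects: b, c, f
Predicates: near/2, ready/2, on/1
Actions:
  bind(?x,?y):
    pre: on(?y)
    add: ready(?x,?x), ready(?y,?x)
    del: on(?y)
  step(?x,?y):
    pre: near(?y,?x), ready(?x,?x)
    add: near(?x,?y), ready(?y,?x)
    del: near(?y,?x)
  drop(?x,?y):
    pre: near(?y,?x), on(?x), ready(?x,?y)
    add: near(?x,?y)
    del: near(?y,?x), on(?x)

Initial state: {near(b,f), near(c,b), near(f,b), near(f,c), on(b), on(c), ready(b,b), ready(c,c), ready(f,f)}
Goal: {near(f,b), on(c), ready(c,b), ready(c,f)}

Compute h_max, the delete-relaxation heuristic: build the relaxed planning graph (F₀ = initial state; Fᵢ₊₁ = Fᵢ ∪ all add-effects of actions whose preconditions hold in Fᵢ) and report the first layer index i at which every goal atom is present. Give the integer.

F0 = init (9 atoms)
F1 = F0 ∪ {near(b,c), near(c,f), ready(b,c), ready(b,f), ready(c,b), ready(c,f), ready(f,b), ready(f,c)}  (17 atoms)
goal ⊆ F1  ⇒  h_max = 1

1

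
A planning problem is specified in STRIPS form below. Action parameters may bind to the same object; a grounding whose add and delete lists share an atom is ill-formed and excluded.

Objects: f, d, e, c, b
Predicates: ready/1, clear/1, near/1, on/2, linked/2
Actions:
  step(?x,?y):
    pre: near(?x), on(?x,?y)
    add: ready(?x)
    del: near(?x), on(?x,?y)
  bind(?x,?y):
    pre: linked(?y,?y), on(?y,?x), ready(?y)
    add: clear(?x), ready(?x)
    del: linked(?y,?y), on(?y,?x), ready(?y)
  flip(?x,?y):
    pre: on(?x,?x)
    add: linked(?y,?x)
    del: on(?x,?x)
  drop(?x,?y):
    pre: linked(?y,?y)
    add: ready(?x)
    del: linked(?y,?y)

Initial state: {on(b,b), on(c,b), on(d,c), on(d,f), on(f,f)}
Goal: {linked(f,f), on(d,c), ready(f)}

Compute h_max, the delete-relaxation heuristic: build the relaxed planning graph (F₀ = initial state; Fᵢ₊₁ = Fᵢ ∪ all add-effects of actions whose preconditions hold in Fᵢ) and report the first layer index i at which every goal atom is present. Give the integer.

F0 = init (5 atoms)
F1 = F0 ∪ {linked(b,b), linked(b,f), linked(c,b), linked(c,f), linked(d,b), linked(d,f), linked(e,b), linked(e,f), linked(f,b), linked(f,f)}  (15 atoms)
F2 = F1 ∪ {ready(b), ready(c), ready(d), ready(e), ready(f)}  (20 atoms)
goal ⊆ F2  ⇒  h_max = 2

2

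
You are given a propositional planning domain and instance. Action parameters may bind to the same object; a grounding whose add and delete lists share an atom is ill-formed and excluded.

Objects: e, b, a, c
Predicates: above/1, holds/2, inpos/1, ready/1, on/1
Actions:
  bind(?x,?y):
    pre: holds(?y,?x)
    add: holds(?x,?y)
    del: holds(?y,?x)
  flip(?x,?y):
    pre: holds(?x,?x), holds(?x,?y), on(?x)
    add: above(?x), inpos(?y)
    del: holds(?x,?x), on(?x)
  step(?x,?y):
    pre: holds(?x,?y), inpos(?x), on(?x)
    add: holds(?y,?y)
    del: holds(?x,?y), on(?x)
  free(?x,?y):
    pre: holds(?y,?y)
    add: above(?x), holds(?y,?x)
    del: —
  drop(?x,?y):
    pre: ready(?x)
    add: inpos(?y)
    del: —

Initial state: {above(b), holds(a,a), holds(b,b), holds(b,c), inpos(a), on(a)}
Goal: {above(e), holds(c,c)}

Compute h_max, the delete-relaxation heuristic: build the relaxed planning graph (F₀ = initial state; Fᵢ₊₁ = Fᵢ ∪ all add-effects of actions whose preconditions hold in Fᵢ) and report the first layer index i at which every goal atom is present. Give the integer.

F0 = init (6 atoms)
F1 = F0 ∪ {above(a), above(c), above(e), holds(a,b), holds(a,c), holds(a,e), holds(b,a), holds(b,e), holds(c,b)}  (15 atoms)
F2 = F1 ∪ {holds(c,a), holds(c,c), holds(e,a), holds(e,b), holds(e,e), inpos(b), inpos(c), inpos(e)}  (23 atoms)
goal ⊆ F2  ⇒  h_max = 2

2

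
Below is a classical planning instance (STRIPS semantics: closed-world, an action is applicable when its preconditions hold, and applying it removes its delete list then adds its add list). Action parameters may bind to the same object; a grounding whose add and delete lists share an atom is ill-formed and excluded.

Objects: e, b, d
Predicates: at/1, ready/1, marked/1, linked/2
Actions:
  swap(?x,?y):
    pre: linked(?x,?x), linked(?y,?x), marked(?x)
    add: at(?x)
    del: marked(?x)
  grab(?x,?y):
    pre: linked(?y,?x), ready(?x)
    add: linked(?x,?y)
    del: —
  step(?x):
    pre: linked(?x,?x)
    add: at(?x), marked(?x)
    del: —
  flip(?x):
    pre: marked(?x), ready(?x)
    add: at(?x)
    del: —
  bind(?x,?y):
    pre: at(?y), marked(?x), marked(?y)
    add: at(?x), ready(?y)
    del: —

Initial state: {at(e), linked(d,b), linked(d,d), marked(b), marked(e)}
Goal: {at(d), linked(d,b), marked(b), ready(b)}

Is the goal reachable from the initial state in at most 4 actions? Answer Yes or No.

Yes

1. step(d)  →  {at(d), at(e), linked(d,b), linked(d,d), marked(b), marked(d), marked(e)}
2. bind(b,e)  →  {at(b), at(d), at(e), linked(d,b), linked(d,d), marked(b), marked(d), marked(e), ready(e)}
3. bind(e,b)  →  {at(b), at(d), at(e), linked(d,b), linked(d,d), marked(b), marked(d), marked(e), ready(b), ready(e)}
optimal plan length = 3; 3 ≤ 4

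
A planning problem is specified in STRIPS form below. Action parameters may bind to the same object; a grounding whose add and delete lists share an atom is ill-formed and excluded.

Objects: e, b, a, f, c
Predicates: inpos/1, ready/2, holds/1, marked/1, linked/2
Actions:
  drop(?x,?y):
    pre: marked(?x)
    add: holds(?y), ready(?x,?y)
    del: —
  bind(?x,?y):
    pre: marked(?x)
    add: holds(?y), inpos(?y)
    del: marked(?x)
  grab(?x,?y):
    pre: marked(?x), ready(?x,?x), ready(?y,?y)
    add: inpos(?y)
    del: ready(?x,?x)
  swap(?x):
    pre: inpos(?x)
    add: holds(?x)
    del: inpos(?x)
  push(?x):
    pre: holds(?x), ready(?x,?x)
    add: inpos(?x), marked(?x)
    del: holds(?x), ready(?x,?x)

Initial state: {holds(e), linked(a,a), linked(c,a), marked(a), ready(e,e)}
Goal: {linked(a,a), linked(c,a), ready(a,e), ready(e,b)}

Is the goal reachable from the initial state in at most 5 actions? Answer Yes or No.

1. drop(a,e)  →  {holds(e), linked(a,a), linked(c,a), marked(a), ready(a,e), ready(e,e)}
2. push(e)  →  {inpos(e), linked(a,a), linked(c,a), marked(a), marked(e), ready(a,e)}
3. drop(e,b)  →  {holds(b), inpos(e), linked(a,a), linked(c,a), marked(a), marked(e), ready(a,e), ready(e,b)}
optimal plan length = 3; 3 ≤ 5

Yes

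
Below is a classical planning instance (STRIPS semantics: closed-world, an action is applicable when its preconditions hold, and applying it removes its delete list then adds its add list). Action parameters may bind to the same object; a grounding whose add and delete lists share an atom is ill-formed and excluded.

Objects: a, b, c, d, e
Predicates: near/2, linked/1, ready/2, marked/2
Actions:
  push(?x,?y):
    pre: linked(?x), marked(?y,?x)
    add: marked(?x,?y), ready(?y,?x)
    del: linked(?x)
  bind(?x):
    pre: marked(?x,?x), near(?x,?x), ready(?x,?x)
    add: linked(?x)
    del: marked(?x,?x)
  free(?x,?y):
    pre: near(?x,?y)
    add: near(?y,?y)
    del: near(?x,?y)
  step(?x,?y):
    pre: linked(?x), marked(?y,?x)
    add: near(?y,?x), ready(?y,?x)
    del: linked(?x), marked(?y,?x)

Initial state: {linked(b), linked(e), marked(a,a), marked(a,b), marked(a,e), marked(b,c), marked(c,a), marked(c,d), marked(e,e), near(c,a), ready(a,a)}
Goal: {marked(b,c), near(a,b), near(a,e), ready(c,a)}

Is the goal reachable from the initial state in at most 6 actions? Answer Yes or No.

1. free(c,a)  →  {linked(b), linked(e), marked(a,a), marked(a,b), marked(a,e), marked(b,c), marked(c,a), marked(c,d), marked(e,e), near(a,a), ready(a,a)}
2. bind(a)  →  {linked(a), linked(b), linked(e), marked(a,b), marked(a,e), marked(b,c), marked(c,a), marked(c,d), marked(e,e), near(a,a), ready(a,a)}
3. push(a,c)  →  {linked(b), linked(e), marked(a,b), marked(a,c), marked(a,e), marked(b,c), marked(c,a), marked(c,d), marked(e,e), near(a,a), ready(a,a), ready(c,a)}
4. step(b,a)  →  {linked(e), marked(a,c), marked(a,e), marked(b,c), marked(c,a), marked(c,d), marked(e,e), near(a,a), near(a,b), ready(a,a), ready(a,b), ready(c,a)}
5. step(e,a)  →  {marked(a,c), marked(b,c), marked(c,a), marked(c,d), marked(e,e), near(a,a), near(a,b), near(a,e), ready(a,a), ready(a,b), ready(a,e), ready(c,a)}
optimal plan length = 5; 5 ≤ 6

Yes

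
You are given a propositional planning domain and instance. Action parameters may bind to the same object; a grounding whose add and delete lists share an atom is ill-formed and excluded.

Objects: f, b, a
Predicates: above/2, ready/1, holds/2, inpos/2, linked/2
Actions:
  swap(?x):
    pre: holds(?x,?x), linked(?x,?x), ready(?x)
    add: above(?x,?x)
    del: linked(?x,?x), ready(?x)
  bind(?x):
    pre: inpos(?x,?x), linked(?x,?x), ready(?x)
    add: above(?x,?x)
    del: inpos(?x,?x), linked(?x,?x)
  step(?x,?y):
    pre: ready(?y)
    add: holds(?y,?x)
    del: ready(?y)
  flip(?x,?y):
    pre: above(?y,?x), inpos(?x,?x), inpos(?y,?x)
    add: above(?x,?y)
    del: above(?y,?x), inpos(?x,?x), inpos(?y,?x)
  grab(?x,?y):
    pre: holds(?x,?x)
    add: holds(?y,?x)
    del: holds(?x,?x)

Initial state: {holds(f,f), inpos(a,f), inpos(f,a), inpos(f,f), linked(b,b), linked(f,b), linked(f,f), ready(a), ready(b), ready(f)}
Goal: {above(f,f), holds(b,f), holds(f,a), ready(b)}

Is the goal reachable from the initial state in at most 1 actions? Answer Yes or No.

No

1. bind(f)  →  {above(f,f), holds(f,f), inpos(a,f), inpos(f,a), linked(b,b), linked(f,b), ready(a), ready(b), ready(f)}
2. step(a,f)  →  {above(f,f), holds(f,a), holds(f,f), inpos(a,f), inpos(f,a), linked(b,b), linked(f,b), ready(a), ready(b)}
3. grab(f,b)  →  {above(f,f), holds(b,f), holds(f,a), inpos(a,f), inpos(f,a), linked(b,b), linked(f,b), ready(a), ready(b)}
optimal plan length = 3; 3 > 1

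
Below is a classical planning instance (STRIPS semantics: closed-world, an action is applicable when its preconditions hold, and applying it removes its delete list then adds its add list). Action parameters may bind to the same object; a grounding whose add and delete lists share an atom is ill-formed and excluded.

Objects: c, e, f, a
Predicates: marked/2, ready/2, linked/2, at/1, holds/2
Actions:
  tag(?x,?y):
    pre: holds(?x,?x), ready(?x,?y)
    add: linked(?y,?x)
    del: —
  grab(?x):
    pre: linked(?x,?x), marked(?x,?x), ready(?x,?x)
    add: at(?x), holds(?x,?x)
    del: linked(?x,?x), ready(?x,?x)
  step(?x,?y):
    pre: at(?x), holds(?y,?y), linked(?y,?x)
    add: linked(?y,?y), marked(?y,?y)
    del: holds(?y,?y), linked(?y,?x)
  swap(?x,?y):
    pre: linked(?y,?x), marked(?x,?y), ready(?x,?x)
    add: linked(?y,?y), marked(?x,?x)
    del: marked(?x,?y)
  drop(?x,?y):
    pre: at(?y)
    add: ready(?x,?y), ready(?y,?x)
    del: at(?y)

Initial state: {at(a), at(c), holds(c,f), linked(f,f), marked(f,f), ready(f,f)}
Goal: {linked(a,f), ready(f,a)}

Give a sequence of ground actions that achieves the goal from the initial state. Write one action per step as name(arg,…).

grab(f); drop(f,a); tag(f,a)

1. grab(f)  →  {at(a), at(c), at(f), holds(c,f), holds(f,f), marked(f,f)}
2. drop(f,a)  →  {at(c), at(f), holds(c,f), holds(f,f), marked(f,f), ready(a,f), ready(f,a)}
3. tag(f,a)  →  {at(c), at(f), holds(c,f), holds(f,f), linked(a,f), marked(f,f), ready(a,f), ready(f,a)}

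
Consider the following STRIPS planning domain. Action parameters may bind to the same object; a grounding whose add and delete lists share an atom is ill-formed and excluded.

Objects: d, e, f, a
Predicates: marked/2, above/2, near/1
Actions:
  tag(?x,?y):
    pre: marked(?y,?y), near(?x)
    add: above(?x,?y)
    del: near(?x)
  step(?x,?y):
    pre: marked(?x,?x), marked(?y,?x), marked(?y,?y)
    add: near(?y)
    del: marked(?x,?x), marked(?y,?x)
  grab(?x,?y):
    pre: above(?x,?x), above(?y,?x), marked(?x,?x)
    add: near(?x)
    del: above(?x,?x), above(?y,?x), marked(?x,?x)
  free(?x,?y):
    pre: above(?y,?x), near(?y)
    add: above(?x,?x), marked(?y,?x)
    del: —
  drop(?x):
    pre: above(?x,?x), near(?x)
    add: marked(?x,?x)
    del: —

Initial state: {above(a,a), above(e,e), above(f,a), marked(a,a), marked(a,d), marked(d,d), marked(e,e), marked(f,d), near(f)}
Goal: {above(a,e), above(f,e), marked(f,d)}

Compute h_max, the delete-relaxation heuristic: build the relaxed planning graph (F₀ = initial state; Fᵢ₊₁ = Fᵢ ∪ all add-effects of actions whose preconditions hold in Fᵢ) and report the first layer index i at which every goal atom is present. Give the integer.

2

F0 = init (9 atoms)
F1 = F0 ∪ {above(f,d), above(f,e), marked(f,a), near(a), near(d), near(e)}  (15 atoms)
F2 = F1 ∪ {above(a,d), above(a,e), above(d,a), above(d,d), above(d,e), above(e,a), above(e,d), marked(f,e)}  (23 atoms)
goal ⊆ F2  ⇒  h_max = 2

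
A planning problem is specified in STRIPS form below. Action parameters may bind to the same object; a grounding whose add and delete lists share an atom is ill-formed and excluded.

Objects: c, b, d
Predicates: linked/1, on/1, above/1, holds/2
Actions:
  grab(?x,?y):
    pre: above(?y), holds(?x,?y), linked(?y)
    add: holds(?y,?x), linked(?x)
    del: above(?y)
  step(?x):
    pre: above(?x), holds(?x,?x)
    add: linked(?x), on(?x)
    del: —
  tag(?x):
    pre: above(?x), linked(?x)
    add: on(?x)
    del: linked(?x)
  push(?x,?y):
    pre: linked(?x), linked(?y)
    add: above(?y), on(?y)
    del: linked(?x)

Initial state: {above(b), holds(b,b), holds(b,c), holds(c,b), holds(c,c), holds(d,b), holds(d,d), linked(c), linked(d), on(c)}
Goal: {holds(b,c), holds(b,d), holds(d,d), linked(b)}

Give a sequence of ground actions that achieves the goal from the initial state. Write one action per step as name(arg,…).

1. step(b)  →  {above(b), holds(b,b), holds(b,c), holds(c,b), holds(c,c), holds(d,b), holds(d,d), linked(b), linked(c), linked(d), on(b), on(c)}
2. grab(d,b)  →  {holds(b,b), holds(b,c), holds(b,d), holds(c,b), holds(c,c), holds(d,b), holds(d,d), linked(b), linked(c), linked(d), on(b), on(c)}

step(b); grab(d,b)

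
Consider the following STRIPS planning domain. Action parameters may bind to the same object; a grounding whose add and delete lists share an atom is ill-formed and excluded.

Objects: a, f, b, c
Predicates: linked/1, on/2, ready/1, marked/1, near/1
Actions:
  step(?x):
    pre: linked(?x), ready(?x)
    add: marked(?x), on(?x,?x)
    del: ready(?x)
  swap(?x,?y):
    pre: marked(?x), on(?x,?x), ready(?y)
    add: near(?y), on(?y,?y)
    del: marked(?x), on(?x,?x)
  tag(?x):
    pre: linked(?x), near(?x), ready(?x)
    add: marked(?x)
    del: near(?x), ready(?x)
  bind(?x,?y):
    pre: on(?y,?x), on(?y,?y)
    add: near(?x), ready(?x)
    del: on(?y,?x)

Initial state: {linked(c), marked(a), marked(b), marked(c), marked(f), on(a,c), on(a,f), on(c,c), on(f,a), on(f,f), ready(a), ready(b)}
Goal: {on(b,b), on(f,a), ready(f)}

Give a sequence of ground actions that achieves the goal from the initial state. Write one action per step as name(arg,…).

swap(c,b); bind(f,f)

1. swap(c,b)  →  {linked(c), marked(a), marked(b), marked(f), near(b), on(a,c), on(a,f), on(b,b), on(f,a), on(f,f), ready(a), ready(b)}
2. bind(f,f)  →  {linked(c), marked(a), marked(b), marked(f), near(b), near(f), on(a,c), on(a,f), on(b,b), on(f,a), ready(a), ready(b), ready(f)}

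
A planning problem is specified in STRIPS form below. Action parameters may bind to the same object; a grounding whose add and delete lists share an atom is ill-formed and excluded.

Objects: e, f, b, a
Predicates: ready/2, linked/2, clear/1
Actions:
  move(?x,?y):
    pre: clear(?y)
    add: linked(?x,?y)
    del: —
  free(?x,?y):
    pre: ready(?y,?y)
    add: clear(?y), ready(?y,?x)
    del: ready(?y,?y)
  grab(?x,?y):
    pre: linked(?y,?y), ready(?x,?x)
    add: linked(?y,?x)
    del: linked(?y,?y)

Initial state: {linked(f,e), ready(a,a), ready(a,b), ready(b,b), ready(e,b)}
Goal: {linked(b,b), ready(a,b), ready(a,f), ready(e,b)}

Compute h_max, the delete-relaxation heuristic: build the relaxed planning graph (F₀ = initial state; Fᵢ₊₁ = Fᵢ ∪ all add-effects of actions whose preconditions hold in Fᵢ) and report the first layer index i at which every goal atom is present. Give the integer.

2

F0 = init (5 atoms)
F1 = F0 ∪ {clear(a), clear(b), ready(a,e), ready(a,f), ready(b,a), ready(b,e), ready(b,f)}  (12 atoms)
F2 = F1 ∪ {linked(a,a), linked(a,b), linked(b,a), linked(b,b), linked(e,a), linked(e,b), linked(f,a), linked(f,b)}  (20 atoms)
goal ⊆ F2  ⇒  h_max = 2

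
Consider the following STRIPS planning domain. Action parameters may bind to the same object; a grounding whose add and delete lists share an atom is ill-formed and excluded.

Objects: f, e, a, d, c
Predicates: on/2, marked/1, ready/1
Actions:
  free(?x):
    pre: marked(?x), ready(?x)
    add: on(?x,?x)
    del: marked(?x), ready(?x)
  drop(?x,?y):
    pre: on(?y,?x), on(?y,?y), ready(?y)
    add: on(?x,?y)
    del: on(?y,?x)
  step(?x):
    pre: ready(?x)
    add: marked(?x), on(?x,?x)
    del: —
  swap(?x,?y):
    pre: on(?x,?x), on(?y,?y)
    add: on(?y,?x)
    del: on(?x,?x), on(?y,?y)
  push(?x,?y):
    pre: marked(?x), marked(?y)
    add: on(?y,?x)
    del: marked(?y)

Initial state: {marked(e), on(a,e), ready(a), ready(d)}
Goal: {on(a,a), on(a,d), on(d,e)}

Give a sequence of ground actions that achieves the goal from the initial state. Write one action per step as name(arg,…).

step(a); step(d); push(d,a); push(e,d)

1. step(a)  →  {marked(a), marked(e), on(a,a), on(a,e), ready(a), ready(d)}
2. step(d)  →  {marked(a), marked(d), marked(e), on(a,a), on(a,e), on(d,d), ready(a), ready(d)}
3. push(d,a)  →  {marked(d), marked(e), on(a,a), on(a,d), on(a,e), on(d,d), ready(a), ready(d)}
4. push(e,d)  →  {marked(e), on(a,a), on(a,d), on(a,e), on(d,d), on(d,e), ready(a), ready(d)}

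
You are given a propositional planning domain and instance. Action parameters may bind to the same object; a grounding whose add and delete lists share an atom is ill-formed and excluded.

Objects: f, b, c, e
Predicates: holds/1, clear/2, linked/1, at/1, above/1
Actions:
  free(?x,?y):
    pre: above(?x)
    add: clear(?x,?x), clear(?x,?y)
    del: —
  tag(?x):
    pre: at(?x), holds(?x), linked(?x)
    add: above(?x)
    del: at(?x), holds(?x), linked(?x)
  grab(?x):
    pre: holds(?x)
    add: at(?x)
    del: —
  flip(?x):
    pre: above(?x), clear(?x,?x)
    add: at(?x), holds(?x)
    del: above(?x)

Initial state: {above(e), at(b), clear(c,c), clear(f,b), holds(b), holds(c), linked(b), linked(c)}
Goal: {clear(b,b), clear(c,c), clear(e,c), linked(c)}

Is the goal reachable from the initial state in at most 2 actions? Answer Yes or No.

1. free(e,c)  →  {above(e), at(b), clear(c,c), clear(e,c), clear(e,e), clear(f,b), holds(b), holds(c), linked(b), linked(c)}
2. tag(b)  →  {above(b), above(e), clear(c,c), clear(e,c), clear(e,e), clear(f,b), holds(c), linked(c)}
3. free(b,f)  →  {above(b), above(e), clear(b,b), clear(b,f), clear(c,c), clear(e,c), clear(e,e), clear(f,b), holds(c), linked(c)}
optimal plan length = 3; 3 > 2

No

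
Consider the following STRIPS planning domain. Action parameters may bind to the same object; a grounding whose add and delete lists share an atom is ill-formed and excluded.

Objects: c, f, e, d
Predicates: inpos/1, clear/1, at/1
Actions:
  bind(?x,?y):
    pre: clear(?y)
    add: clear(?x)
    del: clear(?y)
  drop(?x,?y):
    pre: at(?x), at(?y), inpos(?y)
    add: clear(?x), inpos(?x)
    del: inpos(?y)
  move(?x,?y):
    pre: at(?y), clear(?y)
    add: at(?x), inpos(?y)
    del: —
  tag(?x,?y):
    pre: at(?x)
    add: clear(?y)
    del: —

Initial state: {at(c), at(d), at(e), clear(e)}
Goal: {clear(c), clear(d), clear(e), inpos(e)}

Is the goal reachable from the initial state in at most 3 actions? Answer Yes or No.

Yes

1. move(c,e)  →  {at(c), at(d), at(e), clear(e), inpos(e)}
2. tag(c,c)  →  {at(c), at(d), at(e), clear(c), clear(e), inpos(e)}
3. tag(c,d)  →  {at(c), at(d), at(e), clear(c), clear(d), clear(e), inpos(e)}
optimal plan length = 3; 3 ≤ 3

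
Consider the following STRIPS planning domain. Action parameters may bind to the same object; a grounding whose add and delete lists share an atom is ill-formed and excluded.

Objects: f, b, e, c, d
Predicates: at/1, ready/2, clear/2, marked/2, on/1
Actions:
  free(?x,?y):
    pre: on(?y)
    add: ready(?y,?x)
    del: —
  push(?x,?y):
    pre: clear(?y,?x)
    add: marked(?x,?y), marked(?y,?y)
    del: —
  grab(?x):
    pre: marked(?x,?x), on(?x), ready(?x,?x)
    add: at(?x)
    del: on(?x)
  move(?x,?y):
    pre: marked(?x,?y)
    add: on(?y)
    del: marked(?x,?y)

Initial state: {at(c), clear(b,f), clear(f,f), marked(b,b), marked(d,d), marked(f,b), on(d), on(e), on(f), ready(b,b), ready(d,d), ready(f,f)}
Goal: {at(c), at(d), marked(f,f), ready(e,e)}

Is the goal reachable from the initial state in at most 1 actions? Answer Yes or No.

No

1. free(e,e)  →  {at(c), clear(b,f), clear(f,f), marked(b,b), marked(d,d), marked(f,b), on(d), on(e), on(f), ready(b,b), ready(d,d), ready(e,e), ready(f,f)}
2. push(f,f)  →  {at(c), clear(b,f), clear(f,f), marked(b,b), marked(d,d), marked(f,b), marked(f,f), on(d), on(e), on(f), ready(b,b), ready(d,d), ready(e,e), ready(f,f)}
3. grab(d)  →  {at(c), at(d), clear(b,f), clear(f,f), marked(b,b), marked(d,d), marked(f,b), marked(f,f), on(e), on(f), ready(b,b), ready(d,d), ready(e,e), ready(f,f)}
optimal plan length = 3; 3 > 1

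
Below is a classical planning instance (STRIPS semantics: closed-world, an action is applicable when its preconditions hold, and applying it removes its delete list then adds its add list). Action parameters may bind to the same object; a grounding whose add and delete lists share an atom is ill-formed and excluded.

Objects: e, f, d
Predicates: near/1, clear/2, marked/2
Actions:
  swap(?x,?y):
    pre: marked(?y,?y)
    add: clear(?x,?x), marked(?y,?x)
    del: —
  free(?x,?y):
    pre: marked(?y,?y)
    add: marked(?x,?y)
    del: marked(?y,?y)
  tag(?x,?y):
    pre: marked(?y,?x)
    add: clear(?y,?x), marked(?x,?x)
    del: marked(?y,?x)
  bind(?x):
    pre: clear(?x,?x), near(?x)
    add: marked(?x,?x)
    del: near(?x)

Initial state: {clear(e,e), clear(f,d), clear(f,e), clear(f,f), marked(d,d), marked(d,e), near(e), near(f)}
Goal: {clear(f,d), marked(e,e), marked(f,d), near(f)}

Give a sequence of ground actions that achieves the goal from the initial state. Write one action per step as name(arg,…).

1. free(f,d)  →  {clear(e,e), clear(f,d), clear(f,e), clear(f,f), marked(d,e), marked(f,d), near(e), near(f)}
2. tag(e,d)  →  {clear(d,e), clear(e,e), clear(f,d), clear(f,e), clear(f,f), marked(e,e), marked(f,d), near(e), near(f)}

free(f,d); tag(e,d)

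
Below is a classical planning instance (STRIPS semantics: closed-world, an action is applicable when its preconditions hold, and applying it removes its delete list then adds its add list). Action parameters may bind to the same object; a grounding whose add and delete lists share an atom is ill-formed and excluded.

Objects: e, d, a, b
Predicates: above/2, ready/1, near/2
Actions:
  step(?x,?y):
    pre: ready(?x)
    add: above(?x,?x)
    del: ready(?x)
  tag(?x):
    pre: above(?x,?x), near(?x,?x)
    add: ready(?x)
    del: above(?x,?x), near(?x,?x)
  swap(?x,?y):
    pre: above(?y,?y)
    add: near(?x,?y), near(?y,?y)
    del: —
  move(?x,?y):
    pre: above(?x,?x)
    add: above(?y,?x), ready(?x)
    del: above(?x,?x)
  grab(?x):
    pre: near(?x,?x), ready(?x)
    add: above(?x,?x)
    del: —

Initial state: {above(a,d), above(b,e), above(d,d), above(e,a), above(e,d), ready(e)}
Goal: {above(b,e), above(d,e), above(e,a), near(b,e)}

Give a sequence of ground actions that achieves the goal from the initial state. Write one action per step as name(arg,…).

step(e,e); swap(b,e); move(e,d)

1. step(e,e)  →  {above(a,d), above(b,e), above(d,d), above(e,a), above(e,d), above(e,e)}
2. swap(b,e)  →  {above(a,d), above(b,e), above(d,d), above(e,a), above(e,d), above(e,e), near(b,e), near(e,e)}
3. move(e,d)  →  {above(a,d), above(b,e), above(d,d), above(d,e), above(e,a), above(e,d), near(b,e), near(e,e), ready(e)}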